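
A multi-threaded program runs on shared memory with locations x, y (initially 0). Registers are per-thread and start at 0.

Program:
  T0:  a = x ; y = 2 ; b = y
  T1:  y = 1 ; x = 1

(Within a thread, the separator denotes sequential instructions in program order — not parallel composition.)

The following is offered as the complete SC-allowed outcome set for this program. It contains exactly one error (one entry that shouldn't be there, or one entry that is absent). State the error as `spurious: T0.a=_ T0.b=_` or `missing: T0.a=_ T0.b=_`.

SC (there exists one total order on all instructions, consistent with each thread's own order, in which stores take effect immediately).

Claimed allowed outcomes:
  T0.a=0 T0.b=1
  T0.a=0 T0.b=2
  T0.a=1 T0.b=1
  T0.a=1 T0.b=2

spurious: T0.a=1 T0.b=1

outcome vector order: (T0.a,T0.b)
under SC → (0,1) (0,2) (1,2)
claimed∖SC = {(1,1)}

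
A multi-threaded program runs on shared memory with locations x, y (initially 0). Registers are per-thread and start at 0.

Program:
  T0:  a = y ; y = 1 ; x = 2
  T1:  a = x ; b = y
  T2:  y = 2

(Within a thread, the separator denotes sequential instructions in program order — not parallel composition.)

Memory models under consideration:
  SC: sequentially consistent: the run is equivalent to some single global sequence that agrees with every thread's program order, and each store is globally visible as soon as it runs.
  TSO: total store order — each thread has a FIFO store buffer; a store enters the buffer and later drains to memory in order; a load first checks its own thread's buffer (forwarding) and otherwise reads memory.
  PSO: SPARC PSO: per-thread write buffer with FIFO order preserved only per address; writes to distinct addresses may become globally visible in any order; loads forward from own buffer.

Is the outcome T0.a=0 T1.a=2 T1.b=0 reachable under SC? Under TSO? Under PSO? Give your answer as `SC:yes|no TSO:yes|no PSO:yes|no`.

outcome vector order: (T0.a,T1.a,T1.b)
under SC → <0 0 0>; <0 0 1>; <0 0 2>; <0 2 1>; <0 2 2>; <2 0 0>; <2 0 1>; <2 0 2>; <2 2 1>
under TSO → <0 0 0>; <0 0 1>; <0 0 2>; <0 2 1>; <0 2 2>; <2 0 0>; <2 0 1>; <2 0 2>; <2 2 1>
under PSO → <0 0 0>; <0 0 1>; <0 0 2>; <0 2 0>; <0 2 1>; <0 2 2>; <2 0 0>; <2 0 1>; <2 0 2>; <2 2 1>; <2 2 2>
target <0 2 0> ∈ {PSO}

SC:no TSO:no PSO:yes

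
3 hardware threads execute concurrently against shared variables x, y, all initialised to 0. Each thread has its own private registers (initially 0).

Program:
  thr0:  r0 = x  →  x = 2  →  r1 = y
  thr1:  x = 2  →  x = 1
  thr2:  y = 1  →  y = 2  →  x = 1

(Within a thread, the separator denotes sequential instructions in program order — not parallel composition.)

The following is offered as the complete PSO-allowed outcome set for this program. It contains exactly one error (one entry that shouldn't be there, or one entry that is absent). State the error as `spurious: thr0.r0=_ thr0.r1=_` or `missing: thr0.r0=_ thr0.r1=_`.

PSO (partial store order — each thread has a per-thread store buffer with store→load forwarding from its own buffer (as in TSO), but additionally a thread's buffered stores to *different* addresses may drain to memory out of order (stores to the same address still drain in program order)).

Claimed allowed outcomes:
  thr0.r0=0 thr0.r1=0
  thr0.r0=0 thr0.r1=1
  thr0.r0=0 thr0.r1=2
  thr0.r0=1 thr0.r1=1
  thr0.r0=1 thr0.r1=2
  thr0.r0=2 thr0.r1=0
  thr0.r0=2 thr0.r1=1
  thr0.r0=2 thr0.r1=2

missing: thr0.r0=1 thr0.r1=0

outcome vector order: (thr0.r0,thr0.r1)
[PSO] allowed = {00, 01, 02, 10, 11, 12, 20, 21, 22}
PSO∖claimed = {10}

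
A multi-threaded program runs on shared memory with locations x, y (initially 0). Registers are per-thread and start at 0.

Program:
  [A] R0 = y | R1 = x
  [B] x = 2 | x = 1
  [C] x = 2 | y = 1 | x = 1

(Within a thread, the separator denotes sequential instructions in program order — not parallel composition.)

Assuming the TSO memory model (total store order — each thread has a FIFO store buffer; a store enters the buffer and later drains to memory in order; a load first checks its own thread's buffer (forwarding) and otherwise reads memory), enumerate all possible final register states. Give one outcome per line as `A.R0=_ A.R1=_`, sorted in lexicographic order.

outcome vector order: (A.R0,A.R1)
|TSO outcomes| = 5

A.R0=0 A.R1=0
A.R0=0 A.R1=1
A.R0=0 A.R1=2
A.R0=1 A.R1=1
A.R0=1 A.R1=2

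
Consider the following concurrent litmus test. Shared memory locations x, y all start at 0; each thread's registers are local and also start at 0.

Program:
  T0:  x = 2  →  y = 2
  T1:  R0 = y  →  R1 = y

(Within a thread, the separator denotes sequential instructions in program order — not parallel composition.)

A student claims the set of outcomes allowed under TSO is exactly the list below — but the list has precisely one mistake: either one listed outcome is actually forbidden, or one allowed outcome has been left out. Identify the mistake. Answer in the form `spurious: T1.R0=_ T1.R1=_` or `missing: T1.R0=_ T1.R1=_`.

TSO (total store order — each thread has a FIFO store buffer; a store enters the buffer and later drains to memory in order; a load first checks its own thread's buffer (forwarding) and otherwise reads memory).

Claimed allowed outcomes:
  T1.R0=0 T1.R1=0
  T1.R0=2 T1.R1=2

missing: T1.R0=0 T1.R1=2

outcome vector order: (T1.R0,T1.R1)
TSO (3): <0 0>, <0 2>, <2 2>
TSO∖claimed = {<0 2>}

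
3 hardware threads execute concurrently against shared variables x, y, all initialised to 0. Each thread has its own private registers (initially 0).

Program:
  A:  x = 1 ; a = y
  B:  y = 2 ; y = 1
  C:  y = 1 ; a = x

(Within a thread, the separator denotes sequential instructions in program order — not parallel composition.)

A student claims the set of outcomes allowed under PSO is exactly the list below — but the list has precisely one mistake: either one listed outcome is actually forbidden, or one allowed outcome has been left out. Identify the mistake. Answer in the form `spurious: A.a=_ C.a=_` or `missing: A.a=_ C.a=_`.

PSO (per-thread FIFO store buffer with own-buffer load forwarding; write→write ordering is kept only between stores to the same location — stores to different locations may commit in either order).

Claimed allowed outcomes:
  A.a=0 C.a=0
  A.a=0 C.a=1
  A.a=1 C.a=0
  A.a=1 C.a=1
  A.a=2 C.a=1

missing: A.a=2 C.a=0

outcome vector order: (A.a,C.a)
[PSO] allowed = {<0 0>; <0 1>; <1 0>; <1 1>; <2 0>; <2 1>}
PSO∖claimed = {<2 0>}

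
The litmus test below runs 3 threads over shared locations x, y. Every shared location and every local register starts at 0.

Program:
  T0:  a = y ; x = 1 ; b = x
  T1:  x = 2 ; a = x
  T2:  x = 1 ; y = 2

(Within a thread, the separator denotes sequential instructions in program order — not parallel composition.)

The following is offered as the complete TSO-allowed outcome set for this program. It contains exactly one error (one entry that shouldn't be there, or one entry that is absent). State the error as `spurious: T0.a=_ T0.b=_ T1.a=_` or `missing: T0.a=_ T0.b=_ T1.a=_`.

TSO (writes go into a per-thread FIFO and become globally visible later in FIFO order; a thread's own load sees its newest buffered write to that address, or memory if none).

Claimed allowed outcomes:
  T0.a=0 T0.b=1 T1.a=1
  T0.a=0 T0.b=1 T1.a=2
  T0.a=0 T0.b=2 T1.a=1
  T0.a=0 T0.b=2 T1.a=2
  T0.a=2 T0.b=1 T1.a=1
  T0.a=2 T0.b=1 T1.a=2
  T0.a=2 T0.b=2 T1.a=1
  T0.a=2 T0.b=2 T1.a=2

spurious: T0.a=2 T0.b=2 T1.a=1

outcome vector order: (T0.a,T0.b,T1.a)
TSO (7): 011; 012; 021; 022; 211; 212; 222
claimed∖TSO = {221}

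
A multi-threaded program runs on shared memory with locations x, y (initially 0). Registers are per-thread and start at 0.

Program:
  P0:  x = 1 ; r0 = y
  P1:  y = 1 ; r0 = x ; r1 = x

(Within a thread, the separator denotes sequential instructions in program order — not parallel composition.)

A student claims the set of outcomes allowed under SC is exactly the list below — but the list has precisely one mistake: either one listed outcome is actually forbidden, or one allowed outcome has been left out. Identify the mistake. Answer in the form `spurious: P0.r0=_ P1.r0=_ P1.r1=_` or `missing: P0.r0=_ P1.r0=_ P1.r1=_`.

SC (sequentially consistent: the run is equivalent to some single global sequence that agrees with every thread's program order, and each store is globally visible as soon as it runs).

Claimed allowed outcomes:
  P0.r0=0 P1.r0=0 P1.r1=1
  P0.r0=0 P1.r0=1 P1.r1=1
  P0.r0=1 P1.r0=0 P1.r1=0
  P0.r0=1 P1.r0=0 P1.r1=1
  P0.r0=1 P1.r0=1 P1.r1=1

spurious: P0.r0=0 P1.r0=0 P1.r1=1

outcome vector order: (P0.r0,P1.r0,P1.r1)
SC: 4 outcomes — {011 100 101 111}
claimed∖SC = {001}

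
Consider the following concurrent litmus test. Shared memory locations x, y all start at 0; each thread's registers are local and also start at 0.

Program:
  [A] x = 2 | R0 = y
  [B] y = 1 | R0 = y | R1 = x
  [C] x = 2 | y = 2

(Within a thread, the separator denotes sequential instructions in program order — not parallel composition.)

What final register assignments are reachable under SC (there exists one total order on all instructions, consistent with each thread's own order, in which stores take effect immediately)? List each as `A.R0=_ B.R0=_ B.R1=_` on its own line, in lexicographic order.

A.R0=0 B.R0=1 B.R1=2
A.R0=0 B.R0=2 B.R1=2
A.R0=1 B.R0=1 B.R1=0
A.R0=1 B.R0=1 B.R1=2
A.R0=1 B.R0=2 B.R1=2
A.R0=2 B.R0=1 B.R1=0
A.R0=2 B.R0=1 B.R1=2
A.R0=2 B.R0=2 B.R1=2

outcome vector order: (A.R0,B.R0,B.R1)
|SC outcomes| = 8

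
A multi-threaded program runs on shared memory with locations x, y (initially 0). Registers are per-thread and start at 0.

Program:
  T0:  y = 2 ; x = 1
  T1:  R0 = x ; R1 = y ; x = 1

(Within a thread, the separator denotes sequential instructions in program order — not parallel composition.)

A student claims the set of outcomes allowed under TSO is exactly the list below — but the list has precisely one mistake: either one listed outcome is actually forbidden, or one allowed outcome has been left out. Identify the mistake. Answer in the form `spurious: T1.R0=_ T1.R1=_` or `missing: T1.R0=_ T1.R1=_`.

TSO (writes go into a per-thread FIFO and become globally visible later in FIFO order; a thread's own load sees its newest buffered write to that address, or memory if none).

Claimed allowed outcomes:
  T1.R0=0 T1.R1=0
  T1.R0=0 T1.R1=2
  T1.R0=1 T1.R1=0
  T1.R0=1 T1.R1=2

outcome vector order: (T1.R0,T1.R1)
[TSO] allowed = {0/0; 0/2; 1/2}
claimed∖TSO = {1/0}

spurious: T1.R0=1 T1.R1=0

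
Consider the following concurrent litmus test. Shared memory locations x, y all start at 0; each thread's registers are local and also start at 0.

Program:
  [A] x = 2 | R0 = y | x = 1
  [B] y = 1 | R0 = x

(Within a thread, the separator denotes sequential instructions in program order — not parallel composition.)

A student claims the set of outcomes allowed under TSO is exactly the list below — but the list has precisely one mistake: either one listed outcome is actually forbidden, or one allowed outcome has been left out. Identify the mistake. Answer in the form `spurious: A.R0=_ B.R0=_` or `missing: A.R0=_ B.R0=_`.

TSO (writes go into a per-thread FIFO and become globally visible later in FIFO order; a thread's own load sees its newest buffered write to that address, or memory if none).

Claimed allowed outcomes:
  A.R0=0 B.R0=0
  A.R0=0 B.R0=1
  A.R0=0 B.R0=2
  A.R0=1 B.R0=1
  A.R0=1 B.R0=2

outcome vector order: (A.R0,B.R0)
TSO: 6 outcomes — {(0,0) (0,1) (0,2) (1,0) (1,1) (1,2)}
TSO∖claimed = {(1,0)}

missing: A.R0=1 B.R0=0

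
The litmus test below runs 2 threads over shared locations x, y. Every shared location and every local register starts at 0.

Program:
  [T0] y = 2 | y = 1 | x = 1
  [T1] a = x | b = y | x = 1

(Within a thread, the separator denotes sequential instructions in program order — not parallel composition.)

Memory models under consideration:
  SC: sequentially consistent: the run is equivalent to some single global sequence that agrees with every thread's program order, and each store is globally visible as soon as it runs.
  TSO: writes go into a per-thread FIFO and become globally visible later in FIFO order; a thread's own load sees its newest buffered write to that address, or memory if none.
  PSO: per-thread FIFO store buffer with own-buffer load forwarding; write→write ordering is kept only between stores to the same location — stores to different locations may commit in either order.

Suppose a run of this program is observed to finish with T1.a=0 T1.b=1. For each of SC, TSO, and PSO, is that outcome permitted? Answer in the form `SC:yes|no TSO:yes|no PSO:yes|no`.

outcome vector order: (T1.a,T1.b)
[SC] allowed = {(0,0), (0,1), (0,2), (1,1)}
[TSO] allowed = {(0,0), (0,1), (0,2), (1,1)}
[PSO] allowed = {(0,0), (0,1), (0,2), (1,0), (1,1), (1,2)}
target (0,1) ∈ {SC,TSO,PSO}

SC:yes TSO:yes PSO:yes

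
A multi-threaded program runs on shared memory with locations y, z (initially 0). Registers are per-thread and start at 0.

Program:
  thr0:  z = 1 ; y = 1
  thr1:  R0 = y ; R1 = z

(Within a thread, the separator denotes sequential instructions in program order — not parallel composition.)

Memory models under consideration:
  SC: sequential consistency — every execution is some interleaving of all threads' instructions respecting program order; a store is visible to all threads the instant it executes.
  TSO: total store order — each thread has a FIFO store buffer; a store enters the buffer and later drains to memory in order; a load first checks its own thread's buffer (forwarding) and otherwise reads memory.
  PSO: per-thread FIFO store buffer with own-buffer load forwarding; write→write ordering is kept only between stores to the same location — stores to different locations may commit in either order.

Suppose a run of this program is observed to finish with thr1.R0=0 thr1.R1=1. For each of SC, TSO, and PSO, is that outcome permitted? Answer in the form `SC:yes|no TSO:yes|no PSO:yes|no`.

SC:yes TSO:yes PSO:yes

outcome vector order: (thr1.R0,thr1.R1)
SC: 3 outcomes — {<0 0>, <0 1>, <1 1>}
TSO: 3 outcomes — {<0 0>, <0 1>, <1 1>}
PSO: 4 outcomes — {<0 0>, <0 1>, <1 0>, <1 1>}
target <0 1> ∈ {SC,TSO,PSO}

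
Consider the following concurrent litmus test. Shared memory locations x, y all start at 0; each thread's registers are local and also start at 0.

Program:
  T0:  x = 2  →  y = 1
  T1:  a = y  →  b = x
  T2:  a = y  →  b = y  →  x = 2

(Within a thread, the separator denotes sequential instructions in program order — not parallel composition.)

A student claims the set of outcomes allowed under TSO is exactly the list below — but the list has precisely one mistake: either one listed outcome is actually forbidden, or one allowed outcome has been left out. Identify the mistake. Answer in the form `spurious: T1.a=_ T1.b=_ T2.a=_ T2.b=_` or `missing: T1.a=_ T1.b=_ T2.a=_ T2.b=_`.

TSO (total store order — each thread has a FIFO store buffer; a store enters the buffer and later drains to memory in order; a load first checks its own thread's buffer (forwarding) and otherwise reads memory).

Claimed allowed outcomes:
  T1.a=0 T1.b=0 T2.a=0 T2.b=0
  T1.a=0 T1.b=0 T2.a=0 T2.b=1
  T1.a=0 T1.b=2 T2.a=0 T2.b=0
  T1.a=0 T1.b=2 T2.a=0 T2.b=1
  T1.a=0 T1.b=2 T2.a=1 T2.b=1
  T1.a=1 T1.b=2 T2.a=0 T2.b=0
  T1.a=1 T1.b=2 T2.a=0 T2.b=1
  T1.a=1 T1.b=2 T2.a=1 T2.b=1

outcome vector order: (T1.a,T1.b,T2.a,T2.b)
[TSO] allowed = {0/0/0/0 0/0/0/1 0/0/1/1 0/2/0/0 0/2/0/1 0/2/1/1 1/2/0/0 1/2/0/1 1/2/1/1}
TSO∖claimed = {0/0/1/1}

missing: T1.a=0 T1.b=0 T2.a=1 T2.b=1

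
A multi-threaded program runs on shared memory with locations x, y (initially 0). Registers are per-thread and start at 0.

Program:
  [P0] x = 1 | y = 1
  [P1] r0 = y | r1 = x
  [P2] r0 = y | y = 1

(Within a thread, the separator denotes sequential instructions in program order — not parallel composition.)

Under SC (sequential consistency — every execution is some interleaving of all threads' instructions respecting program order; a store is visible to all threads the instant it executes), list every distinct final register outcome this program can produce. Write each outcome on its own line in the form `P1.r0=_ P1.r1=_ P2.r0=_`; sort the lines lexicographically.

outcome vector order: (P1.r0,P1.r1,P2.r0)
|SC outcomes| = 7

P1.r0=0 P1.r1=0 P2.r0=0
P1.r0=0 P1.r1=0 P2.r0=1
P1.r0=0 P1.r1=1 P2.r0=0
P1.r0=0 P1.r1=1 P2.r0=1
P1.r0=1 P1.r1=0 P2.r0=0
P1.r0=1 P1.r1=1 P2.r0=0
P1.r0=1 P1.r1=1 P2.r0=1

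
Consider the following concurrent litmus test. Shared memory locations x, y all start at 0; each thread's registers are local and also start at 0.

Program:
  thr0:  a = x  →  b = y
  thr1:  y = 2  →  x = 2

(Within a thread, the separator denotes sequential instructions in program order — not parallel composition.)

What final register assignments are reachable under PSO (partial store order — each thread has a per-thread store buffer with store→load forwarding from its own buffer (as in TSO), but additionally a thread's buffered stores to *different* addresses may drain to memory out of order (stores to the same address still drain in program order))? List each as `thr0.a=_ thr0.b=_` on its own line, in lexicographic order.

outcome vector order: (thr0.a,thr0.b)
|PSO outcomes| = 4

thr0.a=0 thr0.b=0
thr0.a=0 thr0.b=2
thr0.a=2 thr0.b=0
thr0.a=2 thr0.b=2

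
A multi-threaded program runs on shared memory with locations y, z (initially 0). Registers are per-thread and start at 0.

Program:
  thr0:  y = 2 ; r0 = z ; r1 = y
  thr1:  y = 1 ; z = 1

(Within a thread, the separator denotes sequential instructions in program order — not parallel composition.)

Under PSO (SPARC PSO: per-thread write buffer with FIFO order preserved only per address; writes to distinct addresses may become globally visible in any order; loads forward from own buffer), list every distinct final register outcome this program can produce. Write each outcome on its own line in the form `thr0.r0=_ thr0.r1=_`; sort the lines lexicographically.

outcome vector order: (thr0.r0,thr0.r1)
|PSO outcomes| = 4

thr0.r0=0 thr0.r1=1
thr0.r0=0 thr0.r1=2
thr0.r0=1 thr0.r1=1
thr0.r0=1 thr0.r1=2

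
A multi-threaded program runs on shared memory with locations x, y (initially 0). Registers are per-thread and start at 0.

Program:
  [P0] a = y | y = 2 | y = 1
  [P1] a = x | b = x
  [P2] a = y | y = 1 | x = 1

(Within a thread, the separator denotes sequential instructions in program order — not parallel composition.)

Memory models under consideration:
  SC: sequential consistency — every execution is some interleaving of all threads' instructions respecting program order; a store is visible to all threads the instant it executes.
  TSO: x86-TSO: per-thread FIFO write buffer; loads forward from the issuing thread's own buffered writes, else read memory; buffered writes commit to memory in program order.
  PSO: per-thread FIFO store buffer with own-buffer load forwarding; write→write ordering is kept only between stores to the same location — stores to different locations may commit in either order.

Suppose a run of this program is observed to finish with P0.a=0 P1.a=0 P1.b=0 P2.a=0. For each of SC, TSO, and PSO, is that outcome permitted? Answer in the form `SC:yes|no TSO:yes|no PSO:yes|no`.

SC:yes TSO:yes PSO:yes

outcome vector order: (P0.a,P1.a,P1.b,P2.a)
SC (12): 0/0/0/0, 0/0/0/1, 0/0/0/2, 0/0/1/0, 0/0/1/1, 0/0/1/2, 0/1/1/0, 0/1/1/1, 0/1/1/2, 1/0/0/0, 1/0/1/0, 1/1/1/0
TSO (12): 0/0/0/0, 0/0/0/1, 0/0/0/2, 0/0/1/0, 0/0/1/1, 0/0/1/2, 0/1/1/0, 0/1/1/1, 0/1/1/2, 1/0/0/0, 1/0/1/0, 1/1/1/0
PSO (12): 0/0/0/0, 0/0/0/1, 0/0/0/2, 0/0/1/0, 0/0/1/1, 0/0/1/2, 0/1/1/0, 0/1/1/1, 0/1/1/2, 1/0/0/0, 1/0/1/0, 1/1/1/0
target 0/0/0/0 ∈ {SC,TSO,PSO}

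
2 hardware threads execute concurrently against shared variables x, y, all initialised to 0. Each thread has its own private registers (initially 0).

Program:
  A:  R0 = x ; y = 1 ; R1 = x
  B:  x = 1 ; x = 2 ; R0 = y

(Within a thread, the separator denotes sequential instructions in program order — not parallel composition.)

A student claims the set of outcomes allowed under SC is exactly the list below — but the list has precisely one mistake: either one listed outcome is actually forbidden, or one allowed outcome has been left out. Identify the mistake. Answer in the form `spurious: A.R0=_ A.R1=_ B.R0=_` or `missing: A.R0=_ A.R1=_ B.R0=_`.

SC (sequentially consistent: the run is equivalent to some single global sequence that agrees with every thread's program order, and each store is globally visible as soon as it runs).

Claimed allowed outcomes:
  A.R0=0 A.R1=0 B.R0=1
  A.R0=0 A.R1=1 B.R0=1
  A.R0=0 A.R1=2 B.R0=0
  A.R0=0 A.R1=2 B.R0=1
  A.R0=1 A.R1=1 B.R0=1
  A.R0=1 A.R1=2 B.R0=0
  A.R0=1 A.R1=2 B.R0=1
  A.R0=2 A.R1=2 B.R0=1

missing: A.R0=2 A.R1=2 B.R0=0

outcome vector order: (A.R0,A.R1,B.R0)
SC (9): 0/0/1; 0/1/1; 0/2/0; 0/2/1; 1/1/1; 1/2/0; 1/2/1; 2/2/0; 2/2/1
SC∖claimed = {2/2/0}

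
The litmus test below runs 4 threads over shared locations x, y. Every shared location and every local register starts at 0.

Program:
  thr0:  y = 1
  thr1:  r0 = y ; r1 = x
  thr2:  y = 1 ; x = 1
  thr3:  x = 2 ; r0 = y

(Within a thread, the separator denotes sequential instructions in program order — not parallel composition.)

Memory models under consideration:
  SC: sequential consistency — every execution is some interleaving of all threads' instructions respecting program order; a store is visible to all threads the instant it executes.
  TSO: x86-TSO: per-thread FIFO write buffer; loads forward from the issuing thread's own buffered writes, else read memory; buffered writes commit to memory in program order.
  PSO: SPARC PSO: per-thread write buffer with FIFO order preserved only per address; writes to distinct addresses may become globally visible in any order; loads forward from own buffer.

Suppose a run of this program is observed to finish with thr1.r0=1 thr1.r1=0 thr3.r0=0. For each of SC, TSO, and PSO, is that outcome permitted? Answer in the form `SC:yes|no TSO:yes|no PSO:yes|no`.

SC:no TSO:yes PSO:yes

outcome vector order: (thr1.r0,thr1.r1,thr3.r0)
[SC] allowed = {0/0/0, 0/0/1, 0/1/0, 0/1/1, 0/2/0, 0/2/1, 1/0/1, 1/1/0, 1/1/1, 1/2/0, 1/2/1}
[TSO] allowed = {0/0/0, 0/0/1, 0/1/0, 0/1/1, 0/2/0, 0/2/1, 1/0/0, 1/0/1, 1/1/0, 1/1/1, 1/2/0, 1/2/1}
[PSO] allowed = {0/0/0, 0/0/1, 0/1/0, 0/1/1, 0/2/0, 0/2/1, 1/0/0, 1/0/1, 1/1/0, 1/1/1, 1/2/0, 1/2/1}
target 1/0/0 ∈ {TSO,PSO}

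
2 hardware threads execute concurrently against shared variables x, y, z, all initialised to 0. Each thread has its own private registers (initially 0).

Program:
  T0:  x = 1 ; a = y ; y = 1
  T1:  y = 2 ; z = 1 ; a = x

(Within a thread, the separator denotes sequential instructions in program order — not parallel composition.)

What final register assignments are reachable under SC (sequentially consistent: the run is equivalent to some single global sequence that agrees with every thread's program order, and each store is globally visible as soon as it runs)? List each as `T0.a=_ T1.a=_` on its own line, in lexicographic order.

outcome vector order: (T0.a,T1.a)
|SC outcomes| = 3

T0.a=0 T1.a=1
T0.a=2 T1.a=0
T0.a=2 T1.a=1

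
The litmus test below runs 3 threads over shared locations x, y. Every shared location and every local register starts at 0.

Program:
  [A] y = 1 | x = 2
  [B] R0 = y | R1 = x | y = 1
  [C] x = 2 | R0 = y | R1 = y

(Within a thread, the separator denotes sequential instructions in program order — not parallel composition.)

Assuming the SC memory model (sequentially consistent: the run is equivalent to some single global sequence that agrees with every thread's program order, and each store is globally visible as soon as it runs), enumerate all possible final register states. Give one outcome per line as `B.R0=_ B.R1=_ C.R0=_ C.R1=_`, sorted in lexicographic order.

outcome vector order: (B.R0,B.R1,C.R0,C.R1)
|SC outcomes| = 10

B.R0=0 B.R1=0 C.R0=0 C.R1=0
B.R0=0 B.R1=0 C.R0=0 C.R1=1
B.R0=0 B.R1=0 C.R0=1 C.R1=1
B.R0=0 B.R1=2 C.R0=0 C.R1=0
B.R0=0 B.R1=2 C.R0=0 C.R1=1
B.R0=0 B.R1=2 C.R0=1 C.R1=1
B.R0=1 B.R1=0 C.R0=1 C.R1=1
B.R0=1 B.R1=2 C.R0=0 C.R1=0
B.R0=1 B.R1=2 C.R0=0 C.R1=1
B.R0=1 B.R1=2 C.R0=1 C.R1=1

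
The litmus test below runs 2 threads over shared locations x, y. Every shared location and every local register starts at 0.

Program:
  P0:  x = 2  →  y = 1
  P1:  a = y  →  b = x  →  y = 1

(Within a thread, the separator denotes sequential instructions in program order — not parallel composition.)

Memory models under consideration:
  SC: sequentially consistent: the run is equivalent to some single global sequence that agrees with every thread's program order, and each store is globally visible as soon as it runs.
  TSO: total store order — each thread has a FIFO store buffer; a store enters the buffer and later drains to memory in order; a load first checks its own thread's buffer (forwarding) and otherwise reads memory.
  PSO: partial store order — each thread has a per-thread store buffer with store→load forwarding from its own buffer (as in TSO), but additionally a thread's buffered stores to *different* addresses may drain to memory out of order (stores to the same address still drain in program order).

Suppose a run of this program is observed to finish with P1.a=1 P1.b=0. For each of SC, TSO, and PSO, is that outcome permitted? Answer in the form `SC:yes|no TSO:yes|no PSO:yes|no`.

outcome vector order: (P1.a,P1.b)
SC (3): (0,0) (0,2) (1,2)
TSO (3): (0,0) (0,2) (1,2)
PSO (4): (0,0) (0,2) (1,0) (1,2)
target (1,0) ∈ {PSO}

SC:no TSO:no PSO:yes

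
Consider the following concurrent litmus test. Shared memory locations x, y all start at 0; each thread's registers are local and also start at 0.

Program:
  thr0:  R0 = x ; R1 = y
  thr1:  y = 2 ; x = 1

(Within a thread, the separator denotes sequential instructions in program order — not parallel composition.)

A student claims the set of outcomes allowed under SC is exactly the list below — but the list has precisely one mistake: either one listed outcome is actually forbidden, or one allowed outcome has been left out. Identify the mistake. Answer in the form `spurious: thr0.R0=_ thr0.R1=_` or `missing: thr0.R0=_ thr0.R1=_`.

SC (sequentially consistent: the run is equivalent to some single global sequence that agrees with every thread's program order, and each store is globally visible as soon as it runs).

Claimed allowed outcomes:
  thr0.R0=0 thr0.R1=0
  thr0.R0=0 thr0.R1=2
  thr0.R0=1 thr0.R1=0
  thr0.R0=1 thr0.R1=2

outcome vector order: (thr0.R0,thr0.R1)
under SC → <0 0>; <0 2>; <1 2>
claimed∖SC = {<1 0>}

spurious: thr0.R0=1 thr0.R1=0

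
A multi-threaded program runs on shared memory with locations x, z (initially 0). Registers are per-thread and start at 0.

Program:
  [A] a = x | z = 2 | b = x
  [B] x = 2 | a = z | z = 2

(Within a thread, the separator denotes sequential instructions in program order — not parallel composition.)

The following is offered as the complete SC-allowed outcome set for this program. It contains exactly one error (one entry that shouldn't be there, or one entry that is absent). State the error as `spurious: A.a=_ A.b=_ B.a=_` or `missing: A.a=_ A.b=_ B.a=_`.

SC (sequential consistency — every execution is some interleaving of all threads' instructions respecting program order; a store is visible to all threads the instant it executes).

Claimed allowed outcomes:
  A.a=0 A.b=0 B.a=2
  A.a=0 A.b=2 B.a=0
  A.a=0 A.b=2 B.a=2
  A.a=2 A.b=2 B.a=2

outcome vector order: (A.a,A.b,B.a)
SC: 5 outcomes — {002; 020; 022; 220; 222}
SC∖claimed = {220}

missing: A.a=2 A.b=2 B.a=0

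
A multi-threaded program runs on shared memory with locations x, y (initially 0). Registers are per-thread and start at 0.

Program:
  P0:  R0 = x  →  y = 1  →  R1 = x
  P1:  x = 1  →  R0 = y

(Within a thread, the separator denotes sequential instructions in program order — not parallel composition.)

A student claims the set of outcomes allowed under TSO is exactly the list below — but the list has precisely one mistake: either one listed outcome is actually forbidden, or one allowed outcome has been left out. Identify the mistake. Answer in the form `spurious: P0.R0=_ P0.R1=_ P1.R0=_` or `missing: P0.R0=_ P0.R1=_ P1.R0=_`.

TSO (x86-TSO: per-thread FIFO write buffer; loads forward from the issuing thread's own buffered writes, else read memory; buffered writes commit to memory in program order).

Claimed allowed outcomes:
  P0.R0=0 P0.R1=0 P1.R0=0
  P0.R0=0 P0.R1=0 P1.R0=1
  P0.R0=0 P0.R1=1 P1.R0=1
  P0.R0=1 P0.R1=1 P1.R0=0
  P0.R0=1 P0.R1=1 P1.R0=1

outcome vector order: (P0.R0,P0.R1,P1.R0)
TSO (6): (0,0,0); (0,0,1); (0,1,0); (0,1,1); (1,1,0); (1,1,1)
TSO∖claimed = {(0,1,0)}

missing: P0.R0=0 P0.R1=1 P1.R0=0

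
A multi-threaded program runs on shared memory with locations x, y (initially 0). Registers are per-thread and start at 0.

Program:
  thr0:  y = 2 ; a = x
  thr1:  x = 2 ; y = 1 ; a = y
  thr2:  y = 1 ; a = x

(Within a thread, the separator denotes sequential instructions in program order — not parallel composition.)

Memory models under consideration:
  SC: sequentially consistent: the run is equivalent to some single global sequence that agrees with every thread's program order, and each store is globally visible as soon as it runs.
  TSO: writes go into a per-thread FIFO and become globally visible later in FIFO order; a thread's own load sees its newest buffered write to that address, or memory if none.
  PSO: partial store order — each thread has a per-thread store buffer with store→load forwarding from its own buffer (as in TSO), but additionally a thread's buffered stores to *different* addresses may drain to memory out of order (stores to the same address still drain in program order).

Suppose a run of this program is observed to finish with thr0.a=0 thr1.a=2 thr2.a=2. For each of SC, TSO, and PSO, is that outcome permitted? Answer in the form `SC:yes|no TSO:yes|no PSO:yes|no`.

SC:no TSO:yes PSO:yes

outcome vector order: (thr0.a,thr1.a,thr2.a)
[SC] allowed = {<0 1 0>, <0 1 2>, <2 1 0>, <2 1 2>, <2 2 0>, <2 2 2>}
[TSO] allowed = {<0 1 0>, <0 1 2>, <0 2 0>, <0 2 2>, <2 1 0>, <2 1 2>, <2 2 0>, <2 2 2>}
[PSO] allowed = {<0 1 0>, <0 1 2>, <0 2 0>, <0 2 2>, <2 1 0>, <2 1 2>, <2 2 0>, <2 2 2>}
target <0 2 2> ∈ {TSO,PSO}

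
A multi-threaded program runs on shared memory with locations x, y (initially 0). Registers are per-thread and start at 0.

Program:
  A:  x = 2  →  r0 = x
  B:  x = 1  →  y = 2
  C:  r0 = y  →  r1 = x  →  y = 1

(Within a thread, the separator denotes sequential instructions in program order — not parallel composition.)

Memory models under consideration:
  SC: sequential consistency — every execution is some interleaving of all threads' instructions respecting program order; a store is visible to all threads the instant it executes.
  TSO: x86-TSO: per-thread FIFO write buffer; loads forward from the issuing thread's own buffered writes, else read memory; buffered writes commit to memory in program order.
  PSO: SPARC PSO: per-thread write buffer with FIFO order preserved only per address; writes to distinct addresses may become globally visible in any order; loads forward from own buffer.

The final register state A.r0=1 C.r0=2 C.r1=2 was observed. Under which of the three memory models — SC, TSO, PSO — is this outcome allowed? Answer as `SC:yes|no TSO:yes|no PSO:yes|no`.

SC:no TSO:no PSO:yes

outcome vector order: (A.r0,C.r0,C.r1)
under SC → (1,0,0); (1,0,1); (1,0,2); (1,2,1); (2,0,0); (2,0,1); (2,0,2); (2,2,1); (2,2,2)
under TSO → (1,0,0); (1,0,1); (1,0,2); (1,2,1); (2,0,0); (2,0,1); (2,0,2); (2,2,1); (2,2,2)
under PSO → (1,0,0); (1,0,1); (1,0,2); (1,2,0); (1,2,1); (1,2,2); (2,0,0); (2,0,1); (2,0,2); (2,2,0); (2,2,1); (2,2,2)
target (1,2,2) ∈ {PSO}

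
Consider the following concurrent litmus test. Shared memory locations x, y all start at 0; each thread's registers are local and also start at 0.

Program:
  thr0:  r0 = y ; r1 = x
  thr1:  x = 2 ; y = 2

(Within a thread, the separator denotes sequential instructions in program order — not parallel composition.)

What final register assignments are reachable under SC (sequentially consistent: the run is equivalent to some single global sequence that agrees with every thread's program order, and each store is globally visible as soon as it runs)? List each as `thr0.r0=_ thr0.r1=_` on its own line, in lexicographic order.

thr0.r0=0 thr0.r1=0
thr0.r0=0 thr0.r1=2
thr0.r0=2 thr0.r1=2

outcome vector order: (thr0.r0,thr0.r1)
|SC outcomes| = 3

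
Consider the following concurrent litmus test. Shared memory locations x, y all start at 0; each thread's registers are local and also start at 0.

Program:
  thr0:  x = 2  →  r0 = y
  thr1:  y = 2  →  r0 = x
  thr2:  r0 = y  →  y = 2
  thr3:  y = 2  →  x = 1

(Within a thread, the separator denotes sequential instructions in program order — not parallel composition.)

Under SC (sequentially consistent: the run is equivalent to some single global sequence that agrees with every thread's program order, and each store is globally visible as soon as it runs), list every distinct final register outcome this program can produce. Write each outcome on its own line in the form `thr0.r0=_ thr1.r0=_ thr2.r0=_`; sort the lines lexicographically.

thr0.r0=0 thr1.r0=1 thr2.r0=0
thr0.r0=0 thr1.r0=1 thr2.r0=2
thr0.r0=0 thr1.r0=2 thr2.r0=0
thr0.r0=0 thr1.r0=2 thr2.r0=2
thr0.r0=2 thr1.r0=0 thr2.r0=0
thr0.r0=2 thr1.r0=0 thr2.r0=2
thr0.r0=2 thr1.r0=1 thr2.r0=0
thr0.r0=2 thr1.r0=1 thr2.r0=2
thr0.r0=2 thr1.r0=2 thr2.r0=0
thr0.r0=2 thr1.r0=2 thr2.r0=2

outcome vector order: (thr0.r0,thr1.r0,thr2.r0)
|SC outcomes| = 10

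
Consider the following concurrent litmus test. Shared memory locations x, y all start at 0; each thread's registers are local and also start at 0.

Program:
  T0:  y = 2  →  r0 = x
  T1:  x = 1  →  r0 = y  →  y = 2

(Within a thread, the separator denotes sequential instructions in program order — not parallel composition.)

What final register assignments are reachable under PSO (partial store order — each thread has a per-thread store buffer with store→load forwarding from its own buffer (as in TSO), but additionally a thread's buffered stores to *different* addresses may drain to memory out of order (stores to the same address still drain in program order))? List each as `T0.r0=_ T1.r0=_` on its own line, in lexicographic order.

T0.r0=0 T1.r0=0
T0.r0=0 T1.r0=2
T0.r0=1 T1.r0=0
T0.r0=1 T1.r0=2

outcome vector order: (T0.r0,T1.r0)
|PSO outcomes| = 4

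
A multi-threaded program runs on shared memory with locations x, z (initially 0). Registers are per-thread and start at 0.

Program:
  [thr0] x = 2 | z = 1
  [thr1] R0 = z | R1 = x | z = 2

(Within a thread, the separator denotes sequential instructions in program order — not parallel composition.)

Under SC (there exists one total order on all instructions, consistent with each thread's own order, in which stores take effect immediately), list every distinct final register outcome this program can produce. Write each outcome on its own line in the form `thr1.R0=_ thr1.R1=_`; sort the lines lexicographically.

outcome vector order: (thr1.R0,thr1.R1)
|SC outcomes| = 3

thr1.R0=0 thr1.R1=0
thr1.R0=0 thr1.R1=2
thr1.R0=1 thr1.R1=2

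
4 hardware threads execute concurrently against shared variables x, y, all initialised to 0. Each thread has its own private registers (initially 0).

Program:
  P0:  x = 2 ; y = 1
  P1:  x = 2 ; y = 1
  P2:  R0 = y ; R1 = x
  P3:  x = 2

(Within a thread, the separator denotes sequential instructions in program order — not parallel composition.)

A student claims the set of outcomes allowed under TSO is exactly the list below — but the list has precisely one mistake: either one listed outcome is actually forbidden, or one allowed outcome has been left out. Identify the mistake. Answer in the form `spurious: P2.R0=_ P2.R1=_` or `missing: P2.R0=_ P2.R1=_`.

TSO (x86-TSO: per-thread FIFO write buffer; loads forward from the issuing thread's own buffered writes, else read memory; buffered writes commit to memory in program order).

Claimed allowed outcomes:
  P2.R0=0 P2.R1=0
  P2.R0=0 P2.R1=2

outcome vector order: (P2.R0,P2.R1)
[TSO] allowed = {0/0, 0/2, 1/2}
TSO∖claimed = {1/2}

missing: P2.R0=1 P2.R1=2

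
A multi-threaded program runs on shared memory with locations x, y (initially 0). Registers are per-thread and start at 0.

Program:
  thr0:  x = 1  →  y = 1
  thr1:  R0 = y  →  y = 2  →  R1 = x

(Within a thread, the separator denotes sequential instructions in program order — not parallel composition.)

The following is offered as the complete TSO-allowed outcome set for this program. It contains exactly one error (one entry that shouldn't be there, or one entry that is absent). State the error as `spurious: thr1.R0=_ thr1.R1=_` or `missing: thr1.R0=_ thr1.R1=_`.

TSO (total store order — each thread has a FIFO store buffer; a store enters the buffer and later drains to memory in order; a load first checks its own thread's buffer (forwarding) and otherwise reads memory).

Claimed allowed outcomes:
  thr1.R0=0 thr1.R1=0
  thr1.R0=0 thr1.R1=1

missing: thr1.R0=1 thr1.R1=1

outcome vector order: (thr1.R0,thr1.R1)
under TSO → 00; 01; 11
TSO∖claimed = {11}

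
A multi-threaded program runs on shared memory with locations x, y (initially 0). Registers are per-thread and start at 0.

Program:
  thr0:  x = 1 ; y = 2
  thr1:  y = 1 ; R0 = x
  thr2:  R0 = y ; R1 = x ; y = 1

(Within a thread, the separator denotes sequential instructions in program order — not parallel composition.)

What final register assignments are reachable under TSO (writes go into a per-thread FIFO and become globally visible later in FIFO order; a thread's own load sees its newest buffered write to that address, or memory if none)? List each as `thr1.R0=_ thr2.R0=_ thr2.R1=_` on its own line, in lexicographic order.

thr1.R0=0 thr2.R0=0 thr2.R1=0
thr1.R0=0 thr2.R0=0 thr2.R1=1
thr1.R0=0 thr2.R0=1 thr2.R1=0
thr1.R0=0 thr2.R0=1 thr2.R1=1
thr1.R0=0 thr2.R0=2 thr2.R1=1
thr1.R0=1 thr2.R0=0 thr2.R1=0
thr1.R0=1 thr2.R0=0 thr2.R1=1
thr1.R0=1 thr2.R0=1 thr2.R1=0
thr1.R0=1 thr2.R0=1 thr2.R1=1
thr1.R0=1 thr2.R0=2 thr2.R1=1

outcome vector order: (thr1.R0,thr2.R0,thr2.R1)
|TSO outcomes| = 10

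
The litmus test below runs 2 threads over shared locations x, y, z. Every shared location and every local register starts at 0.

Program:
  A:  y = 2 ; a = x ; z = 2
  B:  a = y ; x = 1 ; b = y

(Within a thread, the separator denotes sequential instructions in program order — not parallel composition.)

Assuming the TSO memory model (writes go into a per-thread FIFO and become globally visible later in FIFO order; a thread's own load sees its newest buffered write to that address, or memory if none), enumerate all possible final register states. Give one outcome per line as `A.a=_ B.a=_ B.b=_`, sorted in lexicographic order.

A.a=0 B.a=0 B.b=0
A.a=0 B.a=0 B.b=2
A.a=0 B.a=2 B.b=2
A.a=1 B.a=0 B.b=0
A.a=1 B.a=0 B.b=2
A.a=1 B.a=2 B.b=2

outcome vector order: (A.a,B.a,B.b)
|TSO outcomes| = 6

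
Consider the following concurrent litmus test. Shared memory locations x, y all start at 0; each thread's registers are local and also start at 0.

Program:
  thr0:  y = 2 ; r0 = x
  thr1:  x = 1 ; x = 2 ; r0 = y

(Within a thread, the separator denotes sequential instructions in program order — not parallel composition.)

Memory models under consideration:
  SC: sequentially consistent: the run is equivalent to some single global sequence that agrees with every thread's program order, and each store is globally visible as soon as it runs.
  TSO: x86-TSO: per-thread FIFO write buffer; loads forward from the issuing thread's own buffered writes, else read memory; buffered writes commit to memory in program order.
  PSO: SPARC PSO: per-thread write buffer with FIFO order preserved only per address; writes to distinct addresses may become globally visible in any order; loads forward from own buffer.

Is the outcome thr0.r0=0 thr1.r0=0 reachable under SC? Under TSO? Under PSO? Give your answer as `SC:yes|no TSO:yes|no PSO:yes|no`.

outcome vector order: (thr0.r0,thr1.r0)
SC: 4 outcomes — {(0,2); (1,2); (2,0); (2,2)}
TSO: 6 outcomes — {(0,0); (0,2); (1,0); (1,2); (2,0); (2,2)}
PSO: 6 outcomes — {(0,0); (0,2); (1,0); (1,2); (2,0); (2,2)}
target (0,0) ∈ {TSO,PSO}

SC:no TSO:yes PSO:yes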